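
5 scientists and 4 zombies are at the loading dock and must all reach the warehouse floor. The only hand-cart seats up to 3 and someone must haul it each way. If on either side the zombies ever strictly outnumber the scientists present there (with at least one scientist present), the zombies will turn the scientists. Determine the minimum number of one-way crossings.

7

Counting alone: each trip to the warehouse floor takes at most 3 across and each return brings at least 1 back, so after t trips out (and t−1 returns) at most 3t − (t−1) of the 9 are across; that first reaches 9 at t = 4, so at least 7 crossings are needed.
The plan below uses exactly 7 crossings, so it is optimal:
1. 3 zombies → the warehouse floor.  (the loading dock: 5S 1Z; the warehouse floor: 0S 3Z)
2. 1 zombie ← the loading dock.  (the loading dock: 5S 2Z; the warehouse floor: 0S 2Z)
3. 3 scientists → the warehouse floor.  (the loading dock: 2S 2Z; the warehouse floor: 3S 2Z)
4. 1 scientist ← the loading dock.  (the loading dock: 3S 2Z; the warehouse floor: 2S 2Z)
5. 2 scientists and 1 zombie → the warehouse floor.  (the loading dock: 1S 1Z; the warehouse floor: 4S 3Z)
6. 1 scientist ← the loading dock.  (the loading dock: 2S 1Z; the warehouse floor: 3S 3Z)
7. 2 scientists and 1 zombie → the warehouse floor.  (the loading dock: 0S 0Z; the warehouse floor: 5S 4Z)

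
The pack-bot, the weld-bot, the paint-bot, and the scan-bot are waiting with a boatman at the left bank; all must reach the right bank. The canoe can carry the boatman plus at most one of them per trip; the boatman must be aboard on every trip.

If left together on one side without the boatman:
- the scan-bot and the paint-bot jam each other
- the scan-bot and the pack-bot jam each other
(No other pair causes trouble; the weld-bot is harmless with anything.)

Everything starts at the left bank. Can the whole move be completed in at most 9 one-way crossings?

Yes

Yes — this plan uses 9 crossings (≤ 9):
1. Boatman goes to the right bank with the scan-bot.
2. Boatman goes back to the left bank alone.
3. Boatman goes to the right bank with the pack-bot.
4. Boatman goes back to the left bank with the scan-bot.
5. Boatman goes to the right bank with the paint-bot.
6. Boatman goes back to the left bank alone.
7. Boatman goes to the right bank with the weld-bot.
8. Boatman goes back to the left bank alone.
9. Boatman goes to the right bank with the scan-bot.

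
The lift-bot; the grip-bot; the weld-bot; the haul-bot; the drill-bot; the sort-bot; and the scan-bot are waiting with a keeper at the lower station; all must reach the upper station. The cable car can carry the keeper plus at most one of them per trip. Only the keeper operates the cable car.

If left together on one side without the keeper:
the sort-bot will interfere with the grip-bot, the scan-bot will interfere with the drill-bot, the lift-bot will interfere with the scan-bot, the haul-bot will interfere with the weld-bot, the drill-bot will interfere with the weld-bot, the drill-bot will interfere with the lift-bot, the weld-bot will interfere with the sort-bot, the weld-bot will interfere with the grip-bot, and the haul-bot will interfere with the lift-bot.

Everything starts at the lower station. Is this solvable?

Whatever the first load, the items left behind include a forbidden pair without the keeper. No opening move is safe, so no plan exists.

No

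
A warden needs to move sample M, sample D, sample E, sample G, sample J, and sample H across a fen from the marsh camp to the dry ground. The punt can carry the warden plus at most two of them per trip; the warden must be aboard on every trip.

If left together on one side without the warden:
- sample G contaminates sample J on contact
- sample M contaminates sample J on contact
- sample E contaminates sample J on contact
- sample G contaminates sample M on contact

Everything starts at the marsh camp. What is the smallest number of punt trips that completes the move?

Counting alone: the warden can take at most 2 across per trip to the dry ground, so moving all 6 needs at least 3 loaded trips out, with a return between consecutive ones — at least 5 crossings.
The safety rule pushes this higher. Following every safe sequence of crossings, the most of the 6 that can be at the dry ground as the punt arrives there on crossings 5, 7 is 4, 5 respectively — never all 6.
So no plan with fewer than 9 crossings exists, and this one achieves 9:
1. Warden goes to the dry ground with sample J and sample M.
2. Warden goes back to the marsh camp with sample M.
3. Warden goes to the dry ground with sample D and sample M.
4. Warden goes back to the marsh camp with sample M.
5. Warden goes to the dry ground with sample E and sample M.
6. Warden goes back to the marsh camp with sample J.
7. Warden goes to the dry ground with sample G and sample H.
8. Warden goes back to the marsh camp with sample M.
9. Warden goes to the dry ground with sample J and sample M.

9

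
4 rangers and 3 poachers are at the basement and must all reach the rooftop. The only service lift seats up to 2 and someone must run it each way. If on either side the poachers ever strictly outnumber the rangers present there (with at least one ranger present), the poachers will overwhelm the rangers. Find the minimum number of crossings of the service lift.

11

Counting alone: each trip to the rooftop takes at most 2 across and each return brings at least 1 back, so after t trips out (and t−1 returns) at most 2t − (t−1) of the 7 are across; that first reaches 7 at t = 6, so at least 11 crossings are needed.
The plan below uses exactly 11 crossings, so it is optimal:
1. 2 poachers → the rooftop.  (the basement: 4R 1P; the rooftop: 0R 2P)
2. 1 poacher ← the basement.  (the basement: 4R 2P; the rooftop: 0R 1P)
3. 2 poachers → the rooftop.  (the basement: 4R 0P; the rooftop: 0R 3P)
4. 1 poacher ← the basement.  (the basement: 4R 1P; the rooftop: 0R 2P)
5. 2 rangers → the rooftop.  (the basement: 2R 1P; the rooftop: 2R 2P)
6. 1 poacher ← the basement.  (the basement: 2R 2P; the rooftop: 2R 1P)
7. 1 ranger and 1 poacher → the rooftop.  (the basement: 1R 1P; the rooftop: 3R 2P)
8. 1 ranger ← the basement.  (the basement: 2R 1P; the rooftop: 2R 2P)
9. 1 ranger and 1 poacher → the rooftop.  (the basement: 1R 0P; the rooftop: 3R 3P)
10. 1 poacher ← the basement.  (the basement: 1R 1P; the rooftop: 3R 2P)
11. 1 ranger and 1 poacher → the rooftop.  (the basement: 0R 0P; the rooftop: 4R 3P)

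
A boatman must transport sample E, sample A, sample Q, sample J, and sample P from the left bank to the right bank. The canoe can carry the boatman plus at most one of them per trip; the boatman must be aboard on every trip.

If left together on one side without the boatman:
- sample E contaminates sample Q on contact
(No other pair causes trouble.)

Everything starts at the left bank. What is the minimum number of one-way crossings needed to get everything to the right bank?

Counting alone: the boatman can take at most 1 across per trip to the right bank, so moving all 5 needs at least 5 loaded trips out, with a return between consecutive ones — at least 9 crossings.
The plan below uses exactly 9 crossings, so it is optimal:
1. Boatman goes to the right bank with sample E.
2. Boatman goes back to the left bank alone.
3. Boatman goes to the right bank with sample A.
4. Boatman goes back to the left bank alone.
5. Boatman goes to the right bank with sample J.
6. Boatman goes back to the left bank alone.
7. Boatman goes to the right bank with sample P.
8. Boatman goes back to the left bank alone.
9. Boatman goes to the right bank with sample Q.

9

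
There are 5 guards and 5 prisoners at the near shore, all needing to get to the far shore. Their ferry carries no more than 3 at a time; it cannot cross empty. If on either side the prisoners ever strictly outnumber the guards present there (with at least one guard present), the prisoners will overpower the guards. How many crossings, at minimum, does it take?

11

Counting alone: each trip to the far shore takes at most 3 across and each return brings at least 1 back, so after t trips out (and t−1 returns) at most 3t − (t−1) of the 10 are across; that first reaches 10 at t = 5, so at least 9 crossings are needed.
The safety rule pushes this higher. Following every safe sequence of crossings, the most of the 10 that can be at the far shore as the ferry arrives there on crossing 9 is 9 — never all 10.
So no plan with fewer than 11 crossings exists, and this one achieves 11:
1. 2 prisoners → the far shore.  (the near shore: 5G 3P; the far shore: 0G 2P)
2. 1 prisoner ← the near shore.  (the near shore: 5G 4P; the far shore: 0G 1P)
3. 3 prisoners → the far shore.  (the near shore: 5G 1P; the far shore: 0G 4P)
4. 1 prisoner ← the near shore.  (the near shore: 5G 2P; the far shore: 0G 3P)
5. 3 guards → the far shore.  (the near shore: 2G 2P; the far shore: 3G 3P)
6. 1 guard and 1 prisoner ← the near shore.  (the near shore: 3G 3P; the far shore: 2G 2P)
7. 3 guards → the far shore.  (the near shore: 0G 3P; the far shore: 5G 2P)
8. 1 prisoner ← the near shore.  (the near shore: 0G 4P; the far shore: 5G 1P)
9. 2 prisoners → the far shore.  (the near shore: 0G 2P; the far shore: 5G 3P)
10. 1 prisoner ← the near shore.  (the near shore: 0G 3P; the far shore: 5G 2P)
11. 3 prisoners → the far shore.  (the near shore: 0G 0P; the far shore: 5G 5P)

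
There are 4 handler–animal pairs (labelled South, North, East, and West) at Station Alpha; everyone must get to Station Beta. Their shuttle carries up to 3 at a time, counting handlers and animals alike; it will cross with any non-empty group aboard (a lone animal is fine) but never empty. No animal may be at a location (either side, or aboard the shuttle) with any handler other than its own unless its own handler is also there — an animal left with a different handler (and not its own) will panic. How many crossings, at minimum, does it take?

Counting alone: each trip to Station Beta takes at most 3 across and each return brings at least 1 back, so after t trips out (and t−1 returns) at most 3t − (t−1) of the 8 are across; that first reaches 8 at t = 4, so at least 7 crossings are needed.
The safety rule pushes this higher. Following every safe sequence of crossings, the most of the 8 that can be at Station Beta as the shuttle arrives there on crossing 7 is 7 — never all 8.
So no plan with fewer than 9 crossings exists, and this one achieves 9:
1. animal South and handler South cross → Station Beta.
2. handler South crosses ← Station Alpha.
3. animal North, handler North, and handler South cross → Station Beta.
4. animal South and handler South cross ← Station Alpha.
5. handler East, handler South, and handler West cross → Station Beta.
6. animal North crosses ← Station Alpha.
7. animal North and animal South cross → Station Beta.
8. animal South crosses ← Station Alpha.
9. animal East, animal South, and animal West cross → Station Beta.

9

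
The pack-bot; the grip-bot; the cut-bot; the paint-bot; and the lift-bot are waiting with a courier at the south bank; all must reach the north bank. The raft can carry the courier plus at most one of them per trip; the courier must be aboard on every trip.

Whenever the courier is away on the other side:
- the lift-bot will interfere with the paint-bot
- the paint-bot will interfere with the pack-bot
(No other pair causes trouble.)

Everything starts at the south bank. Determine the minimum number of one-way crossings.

11

Counting alone: the courier can take at most 1 across per trip to the north bank, so moving all 5 needs at least 5 loaded trips out, with a return between consecutive ones — at least 9 crossings.
The safety rule pushes this higher. Following every safe sequence of crossings, the most of the 5 that can be at the north bank as the raft arrives there on crossing 9 is 4 — never all 5.
So no plan with fewer than 11 crossings exists, and this one achieves 11:
1. Courier goes to the north bank with the paint-bot.  [the south bank: the cut-bot, the grip-bot, the lift-bot, the pack-bot | the north bank: the paint-bot]
2. Courier goes back to the south bank alone.  [the south bank: the cut-bot, the grip-bot, the lift-bot, the pack-bot | the north bank: the paint-bot]
3. Courier goes to the north bank with the pack-bot.  [the south bank: the cut-bot, the grip-bot, the lift-bot | the north bank: the pack-bot, the paint-bot]
4. Courier goes back to the south bank with the paint-bot.  [the south bank: the cut-bot, the grip-bot, the lift-bot, the paint-bot | the north bank: the pack-bot]
5. Courier goes to the north bank with the lift-bot.  [the south bank: the cut-bot, the grip-bot, the paint-bot | the north bank: the lift-bot, the pack-bot]
6. Courier goes back to the south bank alone.  [the south bank: the cut-bot, the grip-bot, the paint-bot | the north bank: the lift-bot, the pack-bot]
7. Courier goes to the north bank with the grip-bot.  [the south bank: the cut-bot, the paint-bot | the north bank: the grip-bot, the lift-bot, the pack-bot]
8. Courier goes back to the south bank alone.  [the south bank: the cut-bot, the paint-bot | the north bank: the grip-bot, the lift-bot, the pack-bot]
9. Courier goes to the north bank with the cut-bot.  [the south bank: the paint-bot | the north bank: the cut-bot, the grip-bot, the lift-bot, the pack-bot]
10. Courier goes back to the south bank alone.  [the south bank: the paint-bot | the north bank: the cut-bot, the grip-bot, the lift-bot, the pack-bot]
11. Courier goes to the north bank with the paint-bot.  [the south bank: — | the north bank: the cut-bot, the grip-bot, the lift-bot, the pack-bot, the paint-bot]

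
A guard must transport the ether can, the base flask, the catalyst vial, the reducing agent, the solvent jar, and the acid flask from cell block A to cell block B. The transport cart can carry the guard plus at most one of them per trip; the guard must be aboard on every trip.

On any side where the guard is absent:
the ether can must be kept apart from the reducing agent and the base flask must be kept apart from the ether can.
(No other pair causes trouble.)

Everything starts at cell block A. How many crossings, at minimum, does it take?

Counting alone: the guard can take at most 1 across per trip to cell block B, so moving all 6 needs at least 6 loaded trips out, with a return between consecutive ones — at least 11 crossings.
The safety rule pushes this higher. Following every safe sequence of crossings, the most of the 6 that can be at cell block B as the transport cart arrives there on crossing 11 is 5 — never all 6.
So no plan with fewer than 13 crossings exists, and this one achieves 13:
1. Guard goes to cell block B with the ether can.  [cell block A: the acid flask, the base flask, the catalyst vial, the reducing agent, the solvent jar | cell block B: the ether can]
2. Guard goes back to cell block A alone.  [cell block A: the acid flask, the base flask, the catalyst vial, the reducing agent, the solvent jar | cell block B: the ether can]
3. Guard goes to cell block B with the base flask.  [cell block A: the acid flask, the catalyst vial, the reducing agent, the solvent jar | cell block B: the base flask, the ether can]
4. Guard goes back to cell block A with the ether can.  [cell block A: the acid flask, the catalyst vial, the ether can, the reducing agent, the solvent jar | cell block B: the base flask]
5. Guard goes to cell block B with the reducing agent.  [cell block A: the acid flask, the catalyst vial, the ether can, the solvent jar | cell block B: the base flask, the reducing agent]
6. Guard goes back to cell block A alone.  [cell block A: the acid flask, the catalyst vial, the ether can, the solvent jar | cell block B: the base flask, the reducing agent]
7. Guard goes to cell block B with the catalyst vial.  [cell block A: the acid flask, the ether can, the solvent jar | cell block B: the base flask, the catalyst vial, the reducing agent]
8. Guard goes back to cell block A alone.  [cell block A: the acid flask, the ether can, the solvent jar | cell block B: the base flask, the catalyst vial, the reducing agent]
9. Guard goes to cell block B with the solvent jar.  [cell block A: the acid flask, the ether can | cell block B: the base flask, the catalyst vial, the reducing agent, the solvent jar]
10. Guard goes back to cell block A alone.  [cell block A: the acid flask, the ether can | cell block B: the base flask, the catalyst vial, the reducing agent, the solvent jar]
11. Guard goes to cell block B with the acid flask.  [cell block A: the ether can | cell block B: the acid flask, the base flask, the catalyst vial, the reducing agent, the solvent jar]
12. Guard goes back to cell block A alone.  [cell block A: the ether can | cell block B: the acid flask, the base flask, the catalyst vial, the reducing agent, the solvent jar]
13. Guard goes to cell block B with the ether can.  [cell block A: — | cell block B: the acid flask, the base flask, the catalyst vial, the ether can, the reducing agent, the solvent jar]

13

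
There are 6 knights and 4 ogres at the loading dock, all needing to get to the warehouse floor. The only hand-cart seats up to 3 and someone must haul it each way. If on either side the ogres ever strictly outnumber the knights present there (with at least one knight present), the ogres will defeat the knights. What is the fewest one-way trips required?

9

Counting alone: each trip to the warehouse floor takes at most 3 across and each return brings at least 1 back, so after t trips out (and t−1 returns) at most 3t − (t−1) of the 10 are across; that first reaches 10 at t = 5, so at least 9 crossings are needed.
The plan below uses exactly 9 crossings, so it is optimal:
1. 2 ogres → the warehouse floor.  (the loading dock: 6K 2O; the warehouse floor: 0K 2O)
2. 1 ogre ← the loading dock.  (the loading dock: 6K 3O; the warehouse floor: 0K 1O)
3. 3 ogres → the warehouse floor.  (the loading dock: 6K 0O; the warehouse floor: 0K 4O)
4. 1 ogre ← the loading dock.  (the loading dock: 6K 1O; the warehouse floor: 0K 3O)
5. 3 knights → the warehouse floor.  (the loading dock: 3K 1O; the warehouse floor: 3K 3O)
6. 1 ogre ← the loading dock.  (the loading dock: 3K 2O; the warehouse floor: 3K 2O)
7. 1 knight and 2 ogres → the warehouse floor.  (the loading dock: 2K 0O; the warehouse floor: 4K 4O)
8. 1 ogre ← the loading dock.  (the loading dock: 2K 1O; the warehouse floor: 4K 3O)
9. 2 knights and 1 ogre → the warehouse floor.  (the loading dock: 0K 0O; the warehouse floor: 6K 4O)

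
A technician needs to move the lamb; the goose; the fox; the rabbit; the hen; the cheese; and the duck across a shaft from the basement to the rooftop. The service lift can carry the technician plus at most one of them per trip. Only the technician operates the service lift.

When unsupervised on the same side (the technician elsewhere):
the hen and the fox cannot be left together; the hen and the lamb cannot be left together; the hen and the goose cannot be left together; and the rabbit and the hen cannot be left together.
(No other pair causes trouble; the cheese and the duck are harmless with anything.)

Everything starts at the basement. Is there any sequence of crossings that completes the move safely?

No

Following every safe sequence of crossings from the start, the most of the 7 that can be at the rooftop as the service lift arrives there on crossings 1, 3, 5, 7 is 1, 2, 3, 4 respectively; the best ever achieved is 4 of 7.
From crossing 9 on, no configuration arises that was not already reachable earlier: only 44 distinct safe configurations (who is on which side, and where the service lift is) can ever be reached, none of them has everyone across, and every continuation just revisits them. So no valid plan exists.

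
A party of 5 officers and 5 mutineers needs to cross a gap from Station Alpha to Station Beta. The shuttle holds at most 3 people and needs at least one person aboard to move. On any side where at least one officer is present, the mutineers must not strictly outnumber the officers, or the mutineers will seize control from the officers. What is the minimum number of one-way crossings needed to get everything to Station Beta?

Counting alone: each trip to Station Beta takes at most 3 across and each return brings at least 1 back, so after t trips out (and t−1 returns) at most 3t − (t−1) of the 10 are across; that first reaches 10 at t = 5, so at least 9 crossings are needed.
The safety rule pushes this higher. Following every safe sequence of crossings, the most of the 10 that can be at Station Beta as the shuttle arrives there on crossing 9 is 9 — never all 10.
So no plan with fewer than 11 crossings exists, and this one achieves 11:
1. 2 mutineers → Station Beta.  (Station Alpha: 5O 3M; Station Beta: 0O 2M)
2. 1 mutineer ← Station Alpha.  (Station Alpha: 5O 4M; Station Beta: 0O 1M)
3. 3 mutineers → Station Beta.  (Station Alpha: 5O 1M; Station Beta: 0O 4M)
4. 1 mutineer ← Station Alpha.  (Station Alpha: 5O 2M; Station Beta: 0O 3M)
5. 3 officers → Station Beta.  (Station Alpha: 2O 2M; Station Beta: 3O 3M)
6. 1 officer and 1 mutineer ← Station Alpha.  (Station Alpha: 3O 3M; Station Beta: 2O 2M)
7. 3 officers → Station Beta.  (Station Alpha: 0O 3M; Station Beta: 5O 2M)
8. 1 mutineer ← Station Alpha.  (Station Alpha: 0O 4M; Station Beta: 5O 1M)
9. 2 mutineers → Station Beta.  (Station Alpha: 0O 2M; Station Beta: 5O 3M)
10. 1 mutineer ← Station Alpha.  (Station Alpha: 0O 3M; Station Beta: 5O 2M)
11. 3 mutineers → Station Beta.  (Station Alpha: 0O 0M; Station Beta: 5O 5M)

11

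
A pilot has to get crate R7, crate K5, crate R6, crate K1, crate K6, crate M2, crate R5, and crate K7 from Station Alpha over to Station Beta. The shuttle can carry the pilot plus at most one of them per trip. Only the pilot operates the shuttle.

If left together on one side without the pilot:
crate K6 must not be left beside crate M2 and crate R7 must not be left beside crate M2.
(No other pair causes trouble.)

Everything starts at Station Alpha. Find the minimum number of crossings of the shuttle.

17

Counting alone: the pilot can take at most 1 across per trip to Station Beta, so moving all 8 needs at least 8 loaded trips out, with a return between consecutive ones — at least 15 crossings.
The safety rule pushes this higher. Following every safe sequence of crossings, the most of the 8 that can be at Station Beta as the shuttle arrives there on crossing 15 is 7 — never all 8.
So no plan with fewer than 17 crossings exists, and this one achieves 17:
1. Pilot goes to Station Beta with crate M2.  [Station Alpha: crate K1, crate K5, crate K6, crate K7, crate R5, crate R6, crate R7 | Station Beta: crate M2]
2. Pilot goes back to Station Alpha alone.  [Station Alpha: crate K1, crate K5, crate K6, crate K7, crate R5, crate R6, crate R7 | Station Beta: crate M2]
3. Pilot goes to Station Beta with crate R7.  [Station Alpha: crate K1, crate K5, crate K6, crate K7, crate R5, crate R6 | Station Beta: crate M2, crate R7]
4. Pilot goes back to Station Alpha with crate M2.  [Station Alpha: crate K1, crate K5, crate K6, crate K7, crate M2, crate R5, crate R6 | Station Beta: crate R7]
5. Pilot goes to Station Beta with crate K6.  [Station Alpha: crate K1, crate K5, crate K7, crate M2, crate R5, crate R6 | Station Beta: crate K6, crate R7]
6. Pilot goes back to Station Alpha alone.  [Station Alpha: crate K1, crate K5, crate K7, crate M2, crate R5, crate R6 | Station Beta: crate K6, crate R7]
7. Pilot goes to Station Beta with crate K5.  [Station Alpha: crate K1, crate K7, crate M2, crate R5, crate R6 | Station Beta: crate K5, crate K6, crate R7]
8. Pilot goes back to Station Alpha alone.  [Station Alpha: crate K1, crate K7, crate M2, crate R5, crate R6 | Station Beta: crate K5, crate K6, crate R7]
9. Pilot goes to Station Beta with crate R6.  [Station Alpha: crate K1, crate K7, crate M2, crate R5 | Station Beta: crate K5, crate K6, crate R6, crate R7]
10. Pilot goes back to Station Alpha alone.  [Station Alpha: crate K1, crate K7, crate M2, crate R5 | Station Beta: crate K5, crate K6, crate R6, crate R7]
11. Pilot goes to Station Beta with crate K1.  [Station Alpha: crate K7, crate M2, crate R5 | Station Beta: crate K1, crate K5, crate K6, crate R6, crate R7]
12. Pilot goes back to Station Alpha alone.  [Station Alpha: crate K7, crate M2, crate R5 | Station Beta: crate K1, crate K5, crate K6, crate R6, crate R7]
13. Pilot goes to Station Beta with crate R5.  [Station Alpha: crate K7, crate M2 | Station Beta: crate K1, crate K5, crate K6, crate R5, crate R6, crate R7]
14. Pilot goes back to Station Alpha alone.  [Station Alpha: crate K7, crate M2 | Station Beta: crate K1, crate K5, crate K6, crate R5, crate R6, crate R7]
15. Pilot goes to Station Beta with crate K7.  [Station Alpha: crate M2 | Station Beta: crate K1, crate K5, crate K6, crate K7, crate R5, crate R6, crate R7]
16. Pilot goes back to Station Alpha alone.  [Station Alpha: crate M2 | Station Beta: crate K1, crate K5, crate K6, crate K7, crate R5, crate R6, crate R7]
17. Pilot goes to Station Beta with crate M2.  [Station Alpha: — | Station Beta: crate K1, crate K5, crate K6, crate K7, crate M2, crate R5, crate R6, crate R7]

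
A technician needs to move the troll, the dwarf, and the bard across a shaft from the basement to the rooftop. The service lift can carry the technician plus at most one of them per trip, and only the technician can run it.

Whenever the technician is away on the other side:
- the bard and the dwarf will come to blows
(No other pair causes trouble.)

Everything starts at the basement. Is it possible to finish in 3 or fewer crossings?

Counting alone: the technician can take at most 1 across per trip to the rooftop, so moving all 3 needs at least 3 loaded trips out, with a return between consecutive ones — at least 5 crossings.
Since 3 < 5, 3 crossings cannot be enough. (The shortest complete plan in fact takes 5:)
1. Technician goes to the rooftop with the dwarf.  [the basement: the bard, the troll | the rooftop: the dwarf]
2. Technician goes back to the basement alone.  [the basement: the bard, the troll | the rooftop: the dwarf]
3. Technician goes to the rooftop with the troll.  [the basement: the bard | the rooftop: the dwarf, the troll]
4. Technician goes back to the basement alone.  [the basement: the bard | the rooftop: the dwarf, the troll]
5. Technician goes to the rooftop with the bard.  [the basement: — | the rooftop: the bard, the dwarf, the troll]

No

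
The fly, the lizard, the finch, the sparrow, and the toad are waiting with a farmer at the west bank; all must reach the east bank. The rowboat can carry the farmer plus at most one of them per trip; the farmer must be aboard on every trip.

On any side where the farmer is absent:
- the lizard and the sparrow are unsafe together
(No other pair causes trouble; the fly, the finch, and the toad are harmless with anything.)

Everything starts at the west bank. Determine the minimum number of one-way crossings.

9

Counting alone: the farmer can take at most 1 across per trip to the east bank, so moving all 5 needs at least 5 loaded trips out, with a return between consecutive ones — at least 9 crossings.
The plan below uses exactly 9 crossings, so it is optimal:
1. Farmer goes to the east bank with the lizard.  [the west bank: the finch, the fly, the sparrow, the toad | the east bank: the lizard]
2. Farmer goes back to the west bank alone.  [the west bank: the finch, the fly, the sparrow, the toad | the east bank: the lizard]
3. Farmer goes to the east bank with the fly.  [the west bank: the finch, the sparrow, the toad | the east bank: the fly, the lizard]
4. Farmer goes back to the west bank alone.  [the west bank: the finch, the sparrow, the toad | the east bank: the fly, the lizard]
5. Farmer goes to the east bank with the finch.  [the west bank: the sparrow, the toad | the east bank: the finch, the fly, the lizard]
6. Farmer goes back to the west bank alone.  [the west bank: the sparrow, the toad | the east bank: the finch, the fly, the lizard]
7. Farmer goes to the east bank with the toad.  [the west bank: the sparrow | the east bank: the finch, the fly, the lizard, the toad]
8. Farmer goes back to the west bank alone.  [the west bank: the sparrow | the east bank: the finch, the fly, the lizard, the toad]
9. Farmer goes to the east bank with the sparrow.  [the west bank: — | the east bank: the finch, the fly, the lizard, the sparrow, the toad]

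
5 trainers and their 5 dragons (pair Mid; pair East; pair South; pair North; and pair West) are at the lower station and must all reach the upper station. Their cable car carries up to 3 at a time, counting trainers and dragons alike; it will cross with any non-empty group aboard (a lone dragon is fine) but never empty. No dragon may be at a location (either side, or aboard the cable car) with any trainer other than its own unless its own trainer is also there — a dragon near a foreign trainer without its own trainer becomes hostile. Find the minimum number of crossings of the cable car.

Counting alone: each trip to the upper station takes at most 3 across and each return brings at least 1 back, so after t trips out (and t−1 returns) at most 3t − (t−1) of the 10 are across; that first reaches 10 at t = 5, so at least 9 crossings are needed.
The safety rule pushes this higher. Following every safe sequence of crossings, the most of the 10 that can be at the upper station as the cable car arrives there on crossing 9 is 9 — never all 10.
So no plan with fewer than 11 crossings exists, and this one achieves 11:
1. dragon Mid and trainer Mid cross → the upper station.
2. trainer Mid crosses ← the lower station.
3. dragon East, dragon North, and dragon South cross → the upper station.
4. dragon Mid crosses ← the lower station.
5. trainer East, trainer North, and trainer South cross → the upper station.
6. dragon East and trainer East cross ← the lower station.
7. trainer East, trainer Mid, and trainer West cross → the upper station.
8. dragon South crosses ← the lower station.
9. dragon East and dragon Mid cross → the upper station.
10. dragon Mid crosses ← the lower station.
11. dragon Mid, dragon South, and dragon West cross → the upper station.

11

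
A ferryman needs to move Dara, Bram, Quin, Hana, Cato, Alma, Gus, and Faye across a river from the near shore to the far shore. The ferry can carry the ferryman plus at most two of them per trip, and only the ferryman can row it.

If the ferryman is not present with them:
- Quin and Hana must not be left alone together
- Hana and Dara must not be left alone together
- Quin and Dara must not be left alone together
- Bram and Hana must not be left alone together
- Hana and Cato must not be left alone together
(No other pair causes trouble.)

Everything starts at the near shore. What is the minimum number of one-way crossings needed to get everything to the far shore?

Counting alone: the ferryman can take at most 2 across per trip to the far shore, so moving all 8 needs at least 4 loaded trips out, with a return between consecutive ones — at least 7 crossings.
The safety rule pushes this higher. Following every safe sequence of crossings, the most of the 8 that can be at the far shore as the ferry arrives there on crossings 7, 9, 11 is 5, 6, 7 respectively — never all 8.
So no plan with fewer than 13 crossings exists, and this one achieves 13:
1. Ferryman goes to the far shore with Dara and Hana.
2. Ferryman goes back to the near shore with Dara.
3. Ferryman goes to the far shore with Bram and Dara.
4. Ferryman goes back to the near shore with Hana.
5. Ferryman goes to the far shore with Cato and Quin.
6. Ferryman goes back to the near shore with Dara.
7. Ferryman goes to the far shore with Alma and Dara.
8. Ferryman goes back to the near shore with Dara.
9. Ferryman goes to the far shore with Dara and Gus.
10. Ferryman goes back to the near shore with Dara.
11. Ferryman goes to the far shore with Dara and Faye.
12. Ferryman goes back to the near shore with Dara.
13. Ferryman goes to the far shore with Dara and Hana.

13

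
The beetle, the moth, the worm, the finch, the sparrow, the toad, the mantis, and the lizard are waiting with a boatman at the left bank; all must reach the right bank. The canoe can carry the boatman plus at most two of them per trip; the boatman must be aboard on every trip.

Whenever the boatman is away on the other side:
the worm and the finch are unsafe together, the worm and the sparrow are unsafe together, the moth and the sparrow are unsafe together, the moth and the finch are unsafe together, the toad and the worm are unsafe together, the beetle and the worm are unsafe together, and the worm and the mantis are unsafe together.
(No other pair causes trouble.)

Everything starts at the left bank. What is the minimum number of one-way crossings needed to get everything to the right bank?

11

Counting alone: the boatman can take at most 2 across per trip to the right bank, so moving all 8 needs at least 4 loaded trips out, with a return between consecutive ones — at least 7 crossings.
The safety rule pushes this higher. Following every safe sequence of crossings, the most of the 8 that can be at the right bank as the canoe arrives there on crossings 7, 9 is 6, 7 respectively — never all 8.
So no plan with fewer than 11 crossings exists, and this one achieves 11:
1. Boatman goes to the right bank with the moth and the worm.  [the left bank: the beetle, the finch, the lizard, the mantis, the sparrow, the toad | the right bank: the moth, the worm]
2. Boatman goes back to the left bank alone.  [the left bank: the beetle, the finch, the lizard, the mantis, the sparrow, the toad | the right bank: the moth, the worm]
3. Boatman goes to the right bank with the lizard.  [the left bank: the beetle, the finch, the mantis, the sparrow, the toad | the right bank: the lizard, the moth, the worm]
4. Boatman goes back to the left bank alone.  [the left bank: the beetle, the finch, the mantis, the sparrow, the toad | the right bank: the lizard, the moth, the worm]
5. Boatman goes to the right bank with the beetle and the finch.  [the left bank: the mantis, the sparrow, the toad | the right bank: the beetle, the finch, the lizard, the moth, the worm]
6. Boatman goes back to the left bank with the moth and the worm.  [the left bank: the mantis, the moth, the sparrow, the toad, the worm | the right bank: the beetle, the finch, the lizard]
7. Boatman goes to the right bank with the sparrow and the worm.  [the left bank: the mantis, the moth, the toad | the right bank: the beetle, the finch, the lizard, the sparrow, the worm]
8. Boatman goes back to the left bank with the worm.  [the left bank: the mantis, the moth, the toad, the worm | the right bank: the beetle, the finch, the lizard, the sparrow]
9. Boatman goes to the right bank with the mantis and the toad.  [the left bank: the moth, the worm | the right bank: the beetle, the finch, the lizard, the mantis, the sparrow, the toad]
10. Boatman goes back to the left bank alone.  [the left bank: the moth, the worm | the right bank: the beetle, the finch, the lizard, the mantis, the sparrow, the toad]
11. Boatman goes to the right bank with the moth and the worm.  [the left bank: — | the right bank: the beetle, the finch, the lizard, the mantis, the moth, the sparrow, the toad, the worm]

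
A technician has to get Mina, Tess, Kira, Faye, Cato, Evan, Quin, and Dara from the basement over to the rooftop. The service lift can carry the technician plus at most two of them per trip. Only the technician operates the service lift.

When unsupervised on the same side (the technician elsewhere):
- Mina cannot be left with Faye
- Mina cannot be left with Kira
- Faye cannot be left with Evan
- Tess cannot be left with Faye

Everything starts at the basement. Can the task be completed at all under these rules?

Yes

1. Technician goes to the rooftop with Faye and Mina.  [the basement: Cato, Dara, Evan, Kira, Quin, Tess | the rooftop: Faye, Mina]
2. Technician goes back to the basement with Mina.  [the basement: Cato, Dara, Evan, Kira, Mina, Quin, Tess | the rooftop: Faye]
3. Technician goes to the rooftop with Mina and Tess.  [the basement: Cato, Dara, Evan, Kira, Quin | the rooftop: Faye, Mina, Tess]
4. Technician goes back to the basement with Faye.  [the basement: Cato, Dara, Evan, Faye, Kira, Quin | the rooftop: Mina, Tess]
5. Technician goes to the rooftop with Cato and Evan.  [the basement: Dara, Faye, Kira, Quin | the rooftop: Cato, Evan, Mina, Tess]
6. Technician goes back to the basement alone.  [the basement: Dara, Faye, Kira, Quin | the rooftop: Cato, Evan, Mina, Tess]
7. Technician goes to the rooftop with Dara and Quin.  [the basement: Faye, Kira | the rooftop: Cato, Dara, Evan, Mina, Quin, Tess]
8. Technician goes back to the basement alone.  [the basement: Faye, Kira | the rooftop: Cato, Dara, Evan, Mina, Quin, Tess]
9. Technician goes to the rooftop with Faye and Kira.  [the basement: — | the rooftop: Cato, Dara, Evan, Faye, Kira, Mina, Quin, Tess]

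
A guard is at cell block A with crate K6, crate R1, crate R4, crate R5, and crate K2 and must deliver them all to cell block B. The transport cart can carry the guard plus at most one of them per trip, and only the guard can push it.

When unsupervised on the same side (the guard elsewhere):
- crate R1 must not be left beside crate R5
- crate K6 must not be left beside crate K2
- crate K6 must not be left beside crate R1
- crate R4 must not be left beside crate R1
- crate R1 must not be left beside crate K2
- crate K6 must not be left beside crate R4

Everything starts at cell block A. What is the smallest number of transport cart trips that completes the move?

Whatever the first load, the items left behind include a forbidden pair without the guard. No opening move is safe, so no plan exists.

impossible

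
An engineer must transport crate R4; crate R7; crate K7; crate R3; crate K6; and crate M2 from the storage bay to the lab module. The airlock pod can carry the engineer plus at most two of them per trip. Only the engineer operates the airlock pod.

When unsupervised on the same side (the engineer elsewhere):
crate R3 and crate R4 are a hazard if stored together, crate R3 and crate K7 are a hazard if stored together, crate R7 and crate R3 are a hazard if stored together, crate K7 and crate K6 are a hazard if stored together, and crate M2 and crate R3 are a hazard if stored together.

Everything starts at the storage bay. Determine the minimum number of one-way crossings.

Counting alone: the engineer can take at most 2 across per trip to the lab module, so moving all 6 needs at least 3 loaded trips out, with a return between consecutive ones — at least 5 crossings.
The safety rule pushes this higher. Following every safe sequence of crossings, the most of the 6 that can be at the lab module as the airlock pod arrives there on crossing 5 is 5 — never all 6.
So no plan with fewer than 7 crossings exists, and this one achieves 7:
1. Engineer goes to the lab module with crate K7 and crate R3.  [the storage bay: crate K6, crate M2, crate R4, crate R7 | the lab module: crate K7, crate R3]
2. Engineer goes back to the storage bay with crate K7.  [the storage bay: crate K6, crate K7, crate M2, crate R4, crate R7 | the lab module: crate R3]
3. Engineer goes to the lab module with crate K7 and crate R4.  [the storage bay: crate K6, crate M2, crate R7 | the lab module: crate K7, crate R3, crate R4]
4. Engineer goes back to the storage bay with crate R3.  [the storage bay: crate K6, crate M2, crate R3, crate R7 | the lab module: crate K7, crate R4]
5. Engineer goes to the lab module with crate M2 and crate R7.  [the storage bay: crate K6, crate R3 | the lab module: crate K7, crate M2, crate R4, crate R7]
6. Engineer goes back to the storage bay alone.  [the storage bay: crate K6, crate R3 | the lab module: crate K7, crate M2, crate R4, crate R7]
7. Engineer goes to the lab module with crate K6 and crate R3.  [the storage bay: — | the lab module: crate K6, crate K7, crate M2, crate R3, crate R4, crate R7]

7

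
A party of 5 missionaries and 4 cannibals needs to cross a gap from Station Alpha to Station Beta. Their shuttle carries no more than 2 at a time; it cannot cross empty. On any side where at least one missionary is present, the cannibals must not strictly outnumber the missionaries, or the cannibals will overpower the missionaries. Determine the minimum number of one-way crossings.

15

Counting alone: each trip to Station Beta takes at most 2 across and each return brings at least 1 back, so after t trips out (and t−1 returns) at most 2t − (t−1) of the 9 are across; that first reaches 9 at t = 8, so at least 15 crossings are needed.
The plan below uses exactly 15 crossings, so it is optimal:
1. 2 cannibals → Station Beta.  (Station Alpha: 5M 2C; Station Beta: 0M 2C)
2. 1 cannibal ← Station Alpha.  (Station Alpha: 5M 3C; Station Beta: 0M 1C)
3. 2 cannibals → Station Beta.  (Station Alpha: 5M 1C; Station Beta: 0M 3C)
4. 1 cannibal ← Station Alpha.  (Station Alpha: 5M 2C; Station Beta: 0M 2C)
5. 2 missionaries → Station Beta.  (Station Alpha: 3M 2C; Station Beta: 2M 2C)
6. 1 cannibal ← Station Alpha.  (Station Alpha: 3M 3C; Station Beta: 2M 1C)
7. 1 missionary and 1 cannibal → Station Beta.  (Station Alpha: 2M 2C; Station Beta: 3M 2C)
8. 1 missionary ← Station Alpha.  (Station Alpha: 3M 2C; Station Beta: 2M 2C)
9. 1 missionary and 1 cannibal → Station Beta.  (Station Alpha: 2M 1C; Station Beta: 3M 3C)
10. 1 cannibal ← Station Alpha.  (Station Alpha: 2M 2C; Station Beta: 3M 2C)
11. 1 missionary and 1 cannibal → Station Beta.  (Station Alpha: 1M 1C; Station Beta: 4M 3C)
12. 1 missionary ← Station Alpha.  (Station Alpha: 2M 1C; Station Beta: 3M 3C)
13. 1 missionary and 1 cannibal → Station Beta.  (Station Alpha: 1M 0C; Station Beta: 4M 4C)
14. 1 cannibal ← Station Alpha.  (Station Alpha: 1M 1C; Station Beta: 4M 3C)
15. 1 missionary and 1 cannibal → Station Beta.  (Station Alpha: 0M 0C; Station Beta: 5M 4C)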